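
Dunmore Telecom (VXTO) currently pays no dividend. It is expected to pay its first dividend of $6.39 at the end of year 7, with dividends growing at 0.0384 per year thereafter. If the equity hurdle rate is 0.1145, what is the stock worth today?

$43.82

Deferred-dividend DDM. At t=6 the remaining stream is a growing perpetuity with first payment D_7 = 6.39.
V_6 = D_7/(r−g) = 6.39/(0.1145−0.0384) = 83.9685
P₀ = V_6/(1+r)^6 = 83.9685/(1+0.1145)^6 = 43.8163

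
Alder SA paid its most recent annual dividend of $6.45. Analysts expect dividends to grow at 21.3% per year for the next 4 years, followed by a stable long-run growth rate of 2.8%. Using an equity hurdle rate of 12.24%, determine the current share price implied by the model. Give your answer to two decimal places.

$127.26

Two-stage DDM. Project D₁…D_4 at 0.213, terminal growth 0.028, discount at r = 0.1224.
D_1 = 7.8239
D_2 = 9.4903
D_3 = 11.5118
D_4 = 13.9638
Terminal value at t=4: TV = D_5/(r−g) = 14.3548/(0.1224−0.028) = 152.0632
P₀ = 7.8239/(1+0.1224)^1 + 9.4903/(1+0.1224)^2 + 11.5118/(1+0.1224)^3 + 13.9638/(1+0.1224)^4 + 152.0632/(1+0.1224)^4 = 127.2589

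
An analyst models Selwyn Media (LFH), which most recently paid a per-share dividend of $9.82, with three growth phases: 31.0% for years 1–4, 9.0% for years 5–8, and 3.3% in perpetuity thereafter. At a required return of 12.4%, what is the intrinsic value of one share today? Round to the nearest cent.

$307.51

Three-stage DDM. Project D₁…D_8; terminal Gordon value at t=8 with g = 0.033; discount at r = 0.124.
D_1 = 12.8642
D_2 = 16.8521
D_3 = 22.0763
D_4 = 28.9199
D_5 = 31.5227
D_6 = 34.3597
D_7 = 37.4521
D_8 = 40.8228
TV_8 = 42.1699/(0.124−0.033) = 463.4059
P₀ = Σ Dₜ/(1+r)ᵗ + TV_8/(1+r)^8 = 307.5065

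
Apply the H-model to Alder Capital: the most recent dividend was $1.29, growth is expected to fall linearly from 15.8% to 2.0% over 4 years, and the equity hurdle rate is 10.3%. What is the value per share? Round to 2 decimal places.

$20.14

H-model: P₀ = D₀[(1+g_L) + H(g_S−g_L)]/(r−g_L), with H = 4/2 = 2.
P₀ = 1.29 × [(1+0.02) + 2×(0.158−0.02)] / (0.103−0.02)
   = 1.29 × 1.2960 / 0.083 = 20.1427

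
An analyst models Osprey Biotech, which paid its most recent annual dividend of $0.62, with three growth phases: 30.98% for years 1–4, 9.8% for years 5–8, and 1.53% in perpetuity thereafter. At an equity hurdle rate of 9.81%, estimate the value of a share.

Three-stage DDM. Project D₁…D_8; terminal Gordon value at t=8 with g = 0.0153; discount at r = 0.0981.
D_1 = 0.8121
D_2 = 1.0637
D_3 = 1.3932
D_4 = 1.8248
D_5 = 2.0036
D_6 = 2.2000
D_7 = 2.4156
D_8 = 2.6523
TV_8 = 2.6929/(0.0981−0.0153) = 32.5226
P₀ = Σ Dₜ/(1+r)ᵗ + TV_8/(1+r)^8 = 24.3310

$24.33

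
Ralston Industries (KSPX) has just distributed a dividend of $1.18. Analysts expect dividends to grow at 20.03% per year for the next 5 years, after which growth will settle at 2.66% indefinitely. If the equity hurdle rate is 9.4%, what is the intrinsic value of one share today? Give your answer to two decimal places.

Two-stage DDM. Project D₁…D_5 at 0.2003, terminal growth 0.0266, discount at r = 0.094.
D_1 = 1.4164
D_2 = 1.7000
D_3 = 2.0406
D_4 = 2.4493
D_5 = 2.9399
Terminal value at t=5: TV = D_6/(r−g) = 3.0181/(0.094−0.0266) = 44.7788
P₀ = 1.4164/(1+0.094)^1 + 1.7000/(1+0.094)^2 + 2.0406/(1+0.094)^3 + 2.4493/(1+0.094)^4 + 2.9399/(1+0.094)^5 + 44.7788/(1+0.094)^5 = 36.4345

$36.43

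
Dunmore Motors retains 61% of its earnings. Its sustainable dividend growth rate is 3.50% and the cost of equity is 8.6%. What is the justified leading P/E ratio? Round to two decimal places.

Payout ratio b = 1 − 0.61 = 0.39.
Justified leading P/E = b/(r−g) = 0.39/(0.086−0.035) = 7.6471

7.65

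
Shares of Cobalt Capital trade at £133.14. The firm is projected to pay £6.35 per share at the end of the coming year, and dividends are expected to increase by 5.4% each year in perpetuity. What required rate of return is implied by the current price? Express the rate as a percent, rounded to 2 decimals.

10.17%

Rearranging the constant-growth DDM: r = D₁/P₀ + g.
r = 6.3500 / 133.14 + 0.054 = 0.04769 + 0.054 = 0.10169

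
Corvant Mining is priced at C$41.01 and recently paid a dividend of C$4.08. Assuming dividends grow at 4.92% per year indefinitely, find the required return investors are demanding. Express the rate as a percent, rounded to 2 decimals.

Rearranging the constant-growth DDM: r = D₁/P₀ + g.
D₁ = 4.08 × (1 + 0.0492) = 4.2807.
r = 4.2807 / 41.01 + 0.0492 = 0.10438 + 0.0492 = 0.15358

15.36%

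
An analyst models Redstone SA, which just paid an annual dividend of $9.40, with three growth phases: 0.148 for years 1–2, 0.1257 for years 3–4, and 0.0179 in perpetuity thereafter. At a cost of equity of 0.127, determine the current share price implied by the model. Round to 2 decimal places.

$129.59

Three-stage DDM. Project D₁…D_4; terminal Gordon value at t=4 with g = 0.0179; discount at r = 0.127.
D_1 = 10.7912
D_2 = 12.3883
D_3 = 13.9455
D_4 = 15.6985
TV_4 = 15.9795/(0.127−0.0179) = 146.4662
P₀ = Σ Dₜ/(1+r)ᵗ + TV_4/(1+r)^4 = 129.5929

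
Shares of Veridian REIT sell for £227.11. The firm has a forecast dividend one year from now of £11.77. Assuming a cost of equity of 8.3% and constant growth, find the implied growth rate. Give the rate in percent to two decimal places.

From P₀ = D₁/(r − g), the implied growth is g = r − D₁/P₀.
g = 0.083 − 11.77/227.11 = 0.083 − 0.05183 = 0.03117

3.12%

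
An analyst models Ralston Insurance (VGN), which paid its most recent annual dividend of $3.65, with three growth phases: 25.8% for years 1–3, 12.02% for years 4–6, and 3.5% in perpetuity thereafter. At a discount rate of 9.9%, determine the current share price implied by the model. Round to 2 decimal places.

$125.26

Three-stage DDM. Project D₁…D_6; terminal Gordon value at t=6 with g = 0.035; discount at r = 0.099.
D_1 = 4.5917
D_2 = 5.7764
D_3 = 7.2667
D_4 = 8.1401
D_5 = 9.1186
D_6 = 10.2146
TV_6 = 10.5721/(0.099−0.035) = 165.1893
P₀ = Σ Dₜ/(1+r)ᵗ + TV_6/(1+r)^6 = 125.2556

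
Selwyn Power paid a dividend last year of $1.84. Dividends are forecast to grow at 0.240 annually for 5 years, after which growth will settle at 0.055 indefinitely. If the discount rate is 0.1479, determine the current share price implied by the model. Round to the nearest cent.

$42.40

Two-stage DDM. Project D₁…D_5 at 0.24, terminal growth 0.055, discount at r = 0.1479.
D_1 = 2.2816
D_2 = 2.8292
D_3 = 3.5082
D_4 = 4.3502
D_5 = 5.3942
Terminal value at t=5: TV = D_6/(r−g) = 5.6909/(0.1479−0.055) = 61.2580
P₀ = 2.2816/(1+0.1479)^1 + 2.8292/(1+0.1479)^2 + 3.5082/(1+0.1479)^3 + 4.3502/(1+0.1479)^4 + 5.3942/(1+0.1479)^5 + 61.2580/(1+0.1479)^5 = 42.4017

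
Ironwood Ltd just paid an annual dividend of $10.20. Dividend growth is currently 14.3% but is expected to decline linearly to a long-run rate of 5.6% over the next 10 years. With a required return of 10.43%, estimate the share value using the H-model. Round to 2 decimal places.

$314.87

H-model: P₀ = D₀[(1+g_L) + H(g_S−g_L)]/(r−g_L), with H = 10/2 = 5.
P₀ = 10.20 × [(1+0.056) + 5×(0.143−0.056)] / (0.1043−0.056)
   = 10.20 × 1.4910 / 0.0483 = 314.8696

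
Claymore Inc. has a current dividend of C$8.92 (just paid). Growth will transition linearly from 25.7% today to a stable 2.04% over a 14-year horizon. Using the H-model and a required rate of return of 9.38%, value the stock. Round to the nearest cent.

C$325.28

H-model: P₀ = D₀[(1+g_L) + H(g_S−g_L)]/(r−g_L), with H = 14/2 = 7.
P₀ = 8.92 × [(1+0.0204) + 7×(0.257−0.0204)] / (0.0938−0.0204)
   = 8.92 × 2.6766 / 0.0734 = 325.2762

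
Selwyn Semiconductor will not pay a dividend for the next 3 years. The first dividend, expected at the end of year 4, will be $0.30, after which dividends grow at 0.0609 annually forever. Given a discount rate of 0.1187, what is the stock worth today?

$3.71

Deferred-dividend DDM. At t=3 the remaining stream is a growing perpetuity with first payment D_4 = 0.30.
V_3 = D_4/(r−g) = 0.30/(0.1187−0.0609) = 5.1903
P₀ = V_3/(1+r)^3 = 5.1903/(1+0.1187)^3 = 3.7073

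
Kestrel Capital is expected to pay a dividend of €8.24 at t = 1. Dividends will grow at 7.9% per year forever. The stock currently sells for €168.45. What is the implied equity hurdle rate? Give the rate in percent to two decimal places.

12.79%

Rearranging the constant-growth DDM: r = D₁/P₀ + g.
r = 8.2400 / 168.45 + 0.079 = 0.04892 + 0.079 = 0.12792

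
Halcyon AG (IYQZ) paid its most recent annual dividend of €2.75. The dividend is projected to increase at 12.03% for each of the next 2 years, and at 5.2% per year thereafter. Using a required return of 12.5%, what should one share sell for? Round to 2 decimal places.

€44.77

Two-stage DDM. Project D₁…D_2 at 0.1203, terminal growth 0.052, discount at r = 0.125.
D_1 = 3.0808
D_2 = 3.4514
Terminal value at t=2: TV = D_3/(r−g) = 3.6309/(0.125−0.052) = 49.7387
P₀ = 3.0808/(1+0.125)^1 + 3.4514/(1+0.125)^2 + 49.7387/(1+0.125)^2 = 44.7653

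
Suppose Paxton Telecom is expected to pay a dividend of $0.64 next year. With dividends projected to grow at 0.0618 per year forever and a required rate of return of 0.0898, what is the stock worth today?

Gordon growth model: P₀ = D₁/(r − g), with D₁ = 0.64 given directly.
P₀ = 0.6400 / (0.0898 − 0.0618) = 0.6400 / 0.028 = 22.8571

$22.86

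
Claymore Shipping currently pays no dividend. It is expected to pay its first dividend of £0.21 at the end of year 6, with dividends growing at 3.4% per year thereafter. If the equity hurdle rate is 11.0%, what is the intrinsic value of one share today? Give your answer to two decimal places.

Deferred-dividend DDM. At t=5 the remaining stream is a growing perpetuity with first payment D_6 = 0.21.
V_5 = D_6/(r−g) = 0.21/(0.11−0.034) = 2.7632
P₀ = V_5/(1+r)^5 = 2.7632/(1+0.11)^5 = 1.6398

£1.64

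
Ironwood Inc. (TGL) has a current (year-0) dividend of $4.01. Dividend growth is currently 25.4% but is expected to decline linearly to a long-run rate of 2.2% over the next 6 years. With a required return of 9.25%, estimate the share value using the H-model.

$97.72

H-model: P₀ = D₀[(1+g_L) + H(g_S−g_L)]/(r−g_L), with H = 6/2 = 3.
P₀ = 4.01 × [(1+0.022) + 3×(0.254−0.022)] / (0.0925−0.022)
   = 4.01 × 1.7180 / 0.0705 = 97.7189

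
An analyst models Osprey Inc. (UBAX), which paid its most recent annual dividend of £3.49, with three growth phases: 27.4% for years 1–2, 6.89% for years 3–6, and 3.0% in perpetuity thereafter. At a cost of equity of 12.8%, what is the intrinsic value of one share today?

Three-stage DDM. Project D₁…D_6; terminal Gordon value at t=6 with g = 0.03; discount at r = 0.128.
D_1 = 4.4463
D_2 = 5.6645
D_3 = 6.0548
D_4 = 6.4720
D_5 = 6.9179
D_6 = 7.3946
TV_6 = 7.6164/(0.128−0.03) = 77.7184
P₀ = Σ Dₜ/(1+r)ᵗ + TV_6/(1+r)^6 = 61.7162

£61.72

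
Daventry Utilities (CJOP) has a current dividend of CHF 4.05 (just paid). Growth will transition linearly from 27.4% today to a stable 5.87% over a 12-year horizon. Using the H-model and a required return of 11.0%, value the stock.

H-model: P₀ = D₀[(1+g_L) + H(g_S−g_L)]/(r−g_L), with H = 12/2 = 6.
P₀ = 4.05 × [(1+0.0587) + 6×(0.274−0.0587)] / (0.11−0.0587)
   = 4.05 × 2.3505 / 0.0513 = 185.5658

CHF 185.57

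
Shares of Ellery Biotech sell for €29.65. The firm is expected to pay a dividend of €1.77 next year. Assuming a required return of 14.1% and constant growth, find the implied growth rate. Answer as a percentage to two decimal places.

8.13%

From P₀ = D₁/(r − g), the implied growth is g = r − D₁/P₀.
g = 0.141 − 1.77/29.65 = 0.141 − 0.05970 = 0.08130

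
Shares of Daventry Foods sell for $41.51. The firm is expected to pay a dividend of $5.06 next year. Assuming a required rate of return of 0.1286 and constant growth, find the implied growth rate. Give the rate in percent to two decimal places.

From P₀ = D₁/(r − g), the implied growth is g = r − D₁/P₀.
g = 0.1286 − 5.06/41.51 = 0.1286 − 0.12190 = 0.00670

0.67%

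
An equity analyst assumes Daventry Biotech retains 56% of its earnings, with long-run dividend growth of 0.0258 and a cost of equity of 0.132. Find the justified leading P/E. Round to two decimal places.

Payout ratio b = 1 − 0.56 = 0.44.
Justified leading P/E = b/(r−g) = 0.44/(0.132−0.0258) = 4.1431

4.14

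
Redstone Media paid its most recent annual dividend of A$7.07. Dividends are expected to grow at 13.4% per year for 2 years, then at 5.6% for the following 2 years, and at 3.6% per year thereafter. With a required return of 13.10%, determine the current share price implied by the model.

A$94.60

Three-stage DDM. Project D₁…D_4; terminal Gordon value at t=4 with g = 0.036; discount at r = 0.131.
D_1 = 8.0174
D_2 = 9.0917
D_3 = 9.6008
D_4 = 10.1385
TV_4 = 10.5035/(0.131−0.036) = 110.5629
P₀ = Σ Dₜ/(1+r)ᵗ + TV_4/(1+r)^4 = 94.5995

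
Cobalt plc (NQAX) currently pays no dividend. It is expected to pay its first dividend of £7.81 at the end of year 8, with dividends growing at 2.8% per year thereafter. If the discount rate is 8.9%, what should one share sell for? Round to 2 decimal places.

£70.49

Deferred-dividend DDM. At t=7 the remaining stream is a growing perpetuity with first payment D_8 = 7.81.
V_7 = D_8/(r−g) = 7.81/(0.089−0.028) = 128.0328
P₀ = V_7/(1+r)^7 = 128.0328/(1+0.089)^7 = 70.4898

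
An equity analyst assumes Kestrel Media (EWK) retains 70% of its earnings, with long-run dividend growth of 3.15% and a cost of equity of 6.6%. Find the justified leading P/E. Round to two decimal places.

8.70

Payout ratio b = 1 − 0.70 = 0.30.
Justified leading P/E = b/(r−g) = 0.30/(0.066−0.0315) = 8.6957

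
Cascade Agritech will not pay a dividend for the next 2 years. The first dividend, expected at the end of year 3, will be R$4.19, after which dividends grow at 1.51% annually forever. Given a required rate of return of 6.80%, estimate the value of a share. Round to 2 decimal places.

R$69.44

Deferred-dividend DDM. At t=2 the remaining stream is a growing perpetuity with first payment D_3 = 4.19.
V_2 = D_3/(r−g) = 4.19/(0.068−0.0151) = 79.2060
P₀ = V_2/(1+r)^2 = 79.2060/(1+0.068)^2 = 69.4410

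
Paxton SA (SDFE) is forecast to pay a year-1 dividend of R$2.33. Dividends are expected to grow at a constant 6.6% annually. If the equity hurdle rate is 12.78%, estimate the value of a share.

Gordon growth model: P₀ = D₁/(r − g), with D₁ = 2.33 given directly.
P₀ = 2.3300 / (0.1278 − 0.066) = 2.3300 / 0.0618 = 37.7023

R$37.70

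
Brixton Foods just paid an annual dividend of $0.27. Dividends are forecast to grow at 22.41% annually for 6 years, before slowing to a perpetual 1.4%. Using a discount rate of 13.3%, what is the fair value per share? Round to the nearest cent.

Two-stage DDM. Project D₁…D_6 at 0.2241, terminal growth 0.014, discount at r = 0.133.
D_1 = 0.3305
D_2 = 0.4046
D_3 = 0.4952
D_4 = 0.6062
D_5 = 0.7421
D_6 = 0.9084
Terminal value at t=6: TV = D_7/(r−g) = 0.9211/(0.133−0.014) = 7.7403
P₀ = 0.3305/(1+0.133)^1 + 0.4046/(1+0.133)^2 + 0.4952/(1+0.133)^3 + 0.6062/(1+0.133)^4 + 0.7421/(1+0.133)^5 + 0.9084/(1+0.133)^6 + 7.7403/(1+0.133)^6 = 5.8013

$5.80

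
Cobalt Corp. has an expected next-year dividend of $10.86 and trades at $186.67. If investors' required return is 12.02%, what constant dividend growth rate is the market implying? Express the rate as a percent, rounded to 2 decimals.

6.20%

From P₀ = D₁/(r − g), the implied growth is g = r − D₁/P₀.
g = 0.1202 − 10.86/186.67 = 0.1202 − 0.05818 = 0.06202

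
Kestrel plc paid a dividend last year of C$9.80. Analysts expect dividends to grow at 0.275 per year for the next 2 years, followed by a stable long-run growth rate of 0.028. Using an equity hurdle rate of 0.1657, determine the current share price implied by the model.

Two-stage DDM. Project D₁…D_2 at 0.275, terminal growth 0.028, discount at r = 0.1657.
D_1 = 12.4950
D_2 = 15.9311
Terminal value at t=2: TV = D_3/(r−g) = 16.3772/(0.1657−0.028) = 118.9339
P₀ = 12.4950/(1+0.1657)^1 + 15.9311/(1+0.1657)^2 + 118.9339/(1+0.1657)^2 = 109.9678

C$109.97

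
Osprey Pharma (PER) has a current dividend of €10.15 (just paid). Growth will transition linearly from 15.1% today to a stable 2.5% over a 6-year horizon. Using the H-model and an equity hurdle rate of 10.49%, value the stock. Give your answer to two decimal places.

€178.23

H-model: P₀ = D₀[(1+g_L) + H(g_S−g_L)]/(r−g_L), with H = 6/2 = 3.
P₀ = 10.15 × [(1+0.025) + 3×(0.151−0.025)] / (0.1049−0.025)
   = 10.15 × 1.4030 / 0.0799 = 178.2284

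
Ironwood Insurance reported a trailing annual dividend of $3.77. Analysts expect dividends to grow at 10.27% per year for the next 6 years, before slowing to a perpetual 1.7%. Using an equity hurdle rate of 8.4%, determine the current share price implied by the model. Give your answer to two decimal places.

$87.44

Two-stage DDM. Project D₁…D_6 at 0.1027, terminal growth 0.017, discount at r = 0.084.
D_1 = 4.1572
D_2 = 4.5841
D_3 = 5.0549
D_4 = 5.5740
D_5 = 6.1465
D_6 = 6.7778
Terminal value at t=6: TV = D_7/(r−g) = 6.8930/(0.084−0.017) = 102.8802
P₀ = 4.1572/(1+0.084)^1 + 4.5841/(1+0.084)^2 + 5.0549/(1+0.084)^3 + 5.5740/(1+0.084)^4 + 6.1465/(1+0.084)^5 + 6.7778/(1+0.084)^6 + 102.8802/(1+0.084)^6 = 87.4355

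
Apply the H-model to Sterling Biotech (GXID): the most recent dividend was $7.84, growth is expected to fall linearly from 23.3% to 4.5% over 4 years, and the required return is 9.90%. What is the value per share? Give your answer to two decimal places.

$206.31

H-model: P₀ = D₀[(1+g_L) + H(g_S−g_L)]/(r−g_L), with H = 4/2 = 2.
P₀ = 7.84 × [(1+0.045) + 2×(0.233−0.045)] / (0.099−0.045)
   = 7.84 × 1.4210 / 0.054 = 206.3081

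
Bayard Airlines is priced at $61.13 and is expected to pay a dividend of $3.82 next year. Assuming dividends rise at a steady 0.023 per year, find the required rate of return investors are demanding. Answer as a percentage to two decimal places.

8.55%

Rearranging the constant-growth DDM: r = D₁/P₀ + g.
r = 3.8200 / 61.13 + 0.023 = 0.06249 + 0.023 = 0.08549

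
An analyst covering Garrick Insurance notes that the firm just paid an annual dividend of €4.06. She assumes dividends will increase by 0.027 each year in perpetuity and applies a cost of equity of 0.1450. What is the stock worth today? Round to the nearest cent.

€35.34

Gordon growth model: P₀ = D₁/(r − g). D₁ = 4.06 × (1 + 0.027) = 4.1696.
P₀ = 4.1696 / (0.145 − 0.027) = 4.1696 / 0.118 = 35.3358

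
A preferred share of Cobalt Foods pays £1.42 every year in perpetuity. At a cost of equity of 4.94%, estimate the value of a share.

Zero-growth DDM (perpetuity): P₀ = D/r = 1.42 / 0.0494 = 28.7449

£28.74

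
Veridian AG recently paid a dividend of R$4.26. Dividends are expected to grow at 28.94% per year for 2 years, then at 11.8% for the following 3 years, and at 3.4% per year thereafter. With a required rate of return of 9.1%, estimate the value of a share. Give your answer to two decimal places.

R$145.89

Three-stage DDM. Project D₁…D_5; terminal Gordon value at t=5 with g = 0.034; discount at r = 0.091.
D_1 = 5.4928
D_2 = 7.0825
D_3 = 7.9182
D_4 = 8.8526
D_5 = 9.8972
TV_5 = 10.2337/(0.091−0.034) = 179.5379
P₀ = Σ Dₜ/(1+r)ᵗ + TV_5/(1+r)^5 = 145.8874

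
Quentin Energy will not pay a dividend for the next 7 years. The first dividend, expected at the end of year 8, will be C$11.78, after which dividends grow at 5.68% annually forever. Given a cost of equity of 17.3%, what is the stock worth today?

C$33.18

Deferred-dividend DDM. At t=7 the remaining stream is a growing perpetuity with first payment D_8 = 11.78.
V_7 = D_8/(r−g) = 11.78/(0.173−0.0568) = 101.3769
P₀ = V_7/(1+r)^7 = 101.3769/(1+0.173)^7 = 33.1782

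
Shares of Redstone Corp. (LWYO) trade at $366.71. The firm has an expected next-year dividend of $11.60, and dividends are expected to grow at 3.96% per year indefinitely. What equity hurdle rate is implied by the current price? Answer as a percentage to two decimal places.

Rearranging the constant-growth DDM: r = D₁/P₀ + g.
r = 11.6000 / 366.71 + 0.0396 = 0.03163 + 0.0396 = 0.07123

7.12%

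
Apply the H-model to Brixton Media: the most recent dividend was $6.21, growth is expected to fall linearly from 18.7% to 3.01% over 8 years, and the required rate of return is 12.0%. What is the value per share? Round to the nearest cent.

H-model: P₀ = D₀[(1+g_L) + H(g_S−g_L)]/(r−g_L), with H = 8/2 = 4.
P₀ = 6.21 × [(1+0.0301) + 4×(0.187−0.0301)] / (0.12−0.0301)
   = 6.21 × 1.6577 / 0.0899 = 114.5085

$114.51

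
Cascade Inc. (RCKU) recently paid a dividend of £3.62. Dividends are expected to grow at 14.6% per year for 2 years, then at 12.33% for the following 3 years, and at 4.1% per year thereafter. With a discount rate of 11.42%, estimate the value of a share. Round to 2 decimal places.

Three-stage DDM. Project D₁…D_5; terminal Gordon value at t=5 with g = 0.041; discount at r = 0.1142.
D_1 = 4.1485
D_2 = 4.7542
D_3 = 5.3404
D_4 = 5.9989
D_5 = 6.7385
TV_5 = 7.0148/(0.1142−0.041) = 95.8307
P₀ = Σ Dₜ/(1+r)ᵗ + TV_5/(1+r)^5 = 75.0374

£75.04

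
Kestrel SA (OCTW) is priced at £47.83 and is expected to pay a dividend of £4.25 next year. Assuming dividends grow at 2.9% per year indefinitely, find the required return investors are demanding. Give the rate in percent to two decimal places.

Rearranging the constant-growth DDM: r = D₁/P₀ + g.
r = 4.2500 / 47.83 + 0.029 = 0.08886 + 0.029 = 0.11786

11.79%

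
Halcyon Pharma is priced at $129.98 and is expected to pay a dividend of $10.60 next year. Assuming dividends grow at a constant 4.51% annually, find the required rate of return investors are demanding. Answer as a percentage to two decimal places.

12.67%

Rearranging the constant-growth DDM: r = D₁/P₀ + g.
r = 10.6000 / 129.98 + 0.0451 = 0.08155 + 0.0451 = 0.12665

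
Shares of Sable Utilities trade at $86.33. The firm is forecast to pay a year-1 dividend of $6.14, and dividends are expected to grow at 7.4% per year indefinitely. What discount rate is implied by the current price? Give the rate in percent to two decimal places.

Rearranging the constant-growth DDM: r = D₁/P₀ + g.
r = 6.1400 / 86.33 + 0.074 = 0.07112 + 0.074 = 0.14512

14.51%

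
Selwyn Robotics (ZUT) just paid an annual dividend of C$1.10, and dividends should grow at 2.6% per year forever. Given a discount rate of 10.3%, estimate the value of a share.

Gordon growth model: P₀ = D₁/(r − g). D₁ = 1.10 × (1 + 0.026) = 1.1286.
P₀ = 1.1286 / (0.103 − 0.026) = 1.1286 / 0.077 = 14.6571

C$14.66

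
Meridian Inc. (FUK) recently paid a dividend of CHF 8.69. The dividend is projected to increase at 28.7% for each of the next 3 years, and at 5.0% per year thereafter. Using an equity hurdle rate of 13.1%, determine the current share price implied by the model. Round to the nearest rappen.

CHF 199.93

Two-stage DDM. Project D₁…D_3 at 0.287, terminal growth 0.05, discount at r = 0.131.
D_1 = 11.1840
D_2 = 14.3938
D_3 = 18.5249
Terminal value at t=3: TV = D_4/(r−g) = 19.4511/(0.131−0.05) = 240.1373
P₀ = 11.1840/(1+0.131)^1 + 14.3938/(1+0.131)^2 + 18.5249/(1+0.131)^3 + 240.1373/(1+0.131)^3 = 199.9320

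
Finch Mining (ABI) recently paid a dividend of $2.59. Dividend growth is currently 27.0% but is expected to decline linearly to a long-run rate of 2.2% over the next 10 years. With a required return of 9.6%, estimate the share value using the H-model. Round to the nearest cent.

$79.17

H-model: P₀ = D₀[(1+g_L) + H(g_S−g_L)]/(r−g_L), with H = 10/2 = 5.
P₀ = 2.59 × [(1+0.022) + 5×(0.27−0.022)] / (0.096−0.022)
   = 2.59 × 2.2620 / 0.074 = 79.1700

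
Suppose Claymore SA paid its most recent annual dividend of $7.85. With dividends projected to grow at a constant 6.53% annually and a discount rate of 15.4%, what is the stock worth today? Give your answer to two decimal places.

Gordon growth model: P₀ = D₁/(r − g). D₁ = 7.85 × (1 + 0.0653) = 8.3626.
P₀ = 8.3626 / (0.154 − 0.0653) = 8.3626 / 0.0887 = 94.2797

$94.28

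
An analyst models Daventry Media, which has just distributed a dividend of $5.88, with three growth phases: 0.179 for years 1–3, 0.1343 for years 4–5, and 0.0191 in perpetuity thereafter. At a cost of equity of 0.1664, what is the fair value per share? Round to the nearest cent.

$69.41

Three-stage DDM. Project D₁…D_5; terminal Gordon value at t=5 with g = 0.0191; discount at r = 0.1664.
D_1 = 6.9325
D_2 = 8.1734
D_3 = 9.6365
D_4 = 10.9307
D_5 = 12.3987
TV_5 = 12.6355/(0.1664−0.0191) = 85.7805
P₀ = Σ Dₜ/(1+r)ᵗ + TV_5/(1+r)^5 = 69.4053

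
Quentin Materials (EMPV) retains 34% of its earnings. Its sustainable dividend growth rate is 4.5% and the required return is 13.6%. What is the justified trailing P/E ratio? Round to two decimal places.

7.58

Payout ratio b = 1 − 0.34 = 0.66.
Justified trailing P/E = b(1+g)/(r−g) = 0.66×(1+0.045)/(0.136−0.045) = 7.5791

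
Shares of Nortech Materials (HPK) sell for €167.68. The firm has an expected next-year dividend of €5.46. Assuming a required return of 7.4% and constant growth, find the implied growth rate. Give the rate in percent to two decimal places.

4.14%

From P₀ = D₁/(r − g), the implied growth is g = r − D₁/P₀.
g = 0.074 − 5.46/167.68 = 0.074 − 0.03256 = 0.04144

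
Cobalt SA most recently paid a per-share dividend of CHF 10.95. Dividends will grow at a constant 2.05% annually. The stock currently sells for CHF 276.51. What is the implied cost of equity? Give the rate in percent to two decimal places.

6.09%

Rearranging the constant-growth DDM: r = D₁/P₀ + g.
D₁ = 10.95 × (1 + 0.0205) = 11.1745.
r = 11.1745 / 276.51 + 0.0205 = 0.04041 + 0.0205 = 0.06091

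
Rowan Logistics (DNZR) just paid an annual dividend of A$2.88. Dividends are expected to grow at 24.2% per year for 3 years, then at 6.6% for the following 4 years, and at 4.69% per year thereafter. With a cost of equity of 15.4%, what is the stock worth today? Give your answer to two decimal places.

A$47.40

Three-stage DDM. Project D₁…D_7; terminal Gordon value at t=7 with g = 0.0469; discount at r = 0.154.
D_1 = 3.5770
D_2 = 4.4426
D_3 = 5.5177
D_4 = 5.8819
D_5 = 6.2701
D_6 = 6.6839
D_7 = 7.1250
TV_7 = 7.4592/(0.154−0.0469) = 69.6469
P₀ = Σ Dₜ/(1+r)ᵗ + TV_7/(1+r)^7 = 47.4047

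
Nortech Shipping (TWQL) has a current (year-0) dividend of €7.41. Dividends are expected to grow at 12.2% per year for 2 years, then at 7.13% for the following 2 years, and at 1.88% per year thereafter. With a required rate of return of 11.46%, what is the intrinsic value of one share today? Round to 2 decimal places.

€102.89

Three-stage DDM. Project D₁…D_4; terminal Gordon value at t=4 with g = 0.0188; discount at r = 0.1146.
D_1 = 8.3140
D_2 = 9.3283
D_3 = 9.9934
D_4 = 10.7060
TV_4 = 10.9072/(0.1146−0.0188) = 113.8543
P₀ = Σ Dₜ/(1+r)ᵗ + TV_4/(1+r)^4 = 102.8905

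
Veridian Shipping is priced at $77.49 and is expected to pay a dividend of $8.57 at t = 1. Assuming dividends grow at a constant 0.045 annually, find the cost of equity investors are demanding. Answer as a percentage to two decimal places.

15.56%

Rearranging the constant-growth DDM: r = D₁/P₀ + g.
r = 8.5700 / 77.49 + 0.045 = 0.11059 + 0.045 = 0.15559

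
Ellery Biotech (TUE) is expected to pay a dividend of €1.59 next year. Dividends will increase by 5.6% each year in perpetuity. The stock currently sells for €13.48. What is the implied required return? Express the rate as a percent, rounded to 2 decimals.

17.40%

Rearranging the constant-growth DDM: r = D₁/P₀ + g.
r = 1.5900 / 13.48 + 0.056 = 0.11795 + 0.056 = 0.17395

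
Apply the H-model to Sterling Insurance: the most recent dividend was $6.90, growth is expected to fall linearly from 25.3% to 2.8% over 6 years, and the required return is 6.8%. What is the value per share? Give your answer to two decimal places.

$293.77

H-model: P₀ = D₀[(1+g_L) + H(g_S−g_L)]/(r−g_L), with H = 6/2 = 3.
P₀ = 6.90 × [(1+0.028) + 3×(0.253−0.028)] / (0.068−0.028)
   = 6.90 × 1.7030 / 0.04 = 293.7675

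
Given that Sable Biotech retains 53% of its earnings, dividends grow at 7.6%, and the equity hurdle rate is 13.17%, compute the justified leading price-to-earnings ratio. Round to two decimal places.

Payout ratio b = 1 − 0.53 = 0.47.
Justified leading P/E = b/(r−g) = 0.47/(0.1317−0.076) = 8.4381

8.44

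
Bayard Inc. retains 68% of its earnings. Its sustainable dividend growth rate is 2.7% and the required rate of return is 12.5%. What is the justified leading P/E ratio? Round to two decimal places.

3.27

Payout ratio b = 1 − 0.68 = 0.32.
Justified leading P/E = b/(r−g) = 0.32/(0.125−0.027) = 3.2653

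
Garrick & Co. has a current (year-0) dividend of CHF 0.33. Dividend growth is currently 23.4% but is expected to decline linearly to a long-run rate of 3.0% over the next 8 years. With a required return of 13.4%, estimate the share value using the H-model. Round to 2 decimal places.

H-model: P₀ = D₀[(1+g_L) + H(g_S−g_L)]/(r−g_L), with H = 8/2 = 4.
P₀ = 0.33 × [(1+0.03) + 4×(0.234−0.03)] / (0.134−0.03)
   = 0.33 × 1.8460 / 0.104 = 5.8575

CHF 5.86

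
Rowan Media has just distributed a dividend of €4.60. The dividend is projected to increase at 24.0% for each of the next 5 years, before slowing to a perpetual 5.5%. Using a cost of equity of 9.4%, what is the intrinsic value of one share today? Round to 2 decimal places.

€266.81

Two-stage DDM. Project D₁…D_5 at 0.24, terminal growth 0.055, discount at r = 0.094.
D_1 = 5.7040
D_2 = 7.0730
D_3 = 8.7705
D_4 = 10.8754
D_5 = 13.4855
Terminal value at t=5: TV = D_6/(r−g) = 14.2272/(0.094−0.055) = 364.7994
P₀ = 5.7040/(1+0.094)^1 + 7.0730/(1+0.094)^2 + 8.7705/(1+0.094)^3 + 10.8754/(1+0.094)^4 + 13.4855/(1+0.094)^5 + 364.7994/(1+0.094)^5 = 266.8116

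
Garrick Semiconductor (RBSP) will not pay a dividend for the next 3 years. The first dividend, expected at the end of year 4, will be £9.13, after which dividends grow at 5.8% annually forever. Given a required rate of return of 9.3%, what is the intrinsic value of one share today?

Deferred-dividend DDM. At t=3 the remaining stream is a growing perpetuity with first payment D_4 = 9.13.
V_3 = D_4/(r−g) = 9.13/(0.093−0.058) = 260.8571
P₀ = V_3/(1+r)^3 = 260.8571/(1+0.093)^3 = 199.7755

£199.78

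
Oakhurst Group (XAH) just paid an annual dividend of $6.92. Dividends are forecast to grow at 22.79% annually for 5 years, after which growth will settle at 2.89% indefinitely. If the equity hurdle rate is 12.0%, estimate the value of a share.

Two-stage DDM. Project D₁…D_5 at 0.2279, terminal growth 0.0289, discount at r = 0.12.
D_1 = 8.4971
D_2 = 10.4335
D_3 = 12.8114
D_4 = 15.7311
D_5 = 19.3162
Terminal value at t=5: TV = D_6/(r−g) = 19.8744/(0.12−0.0289) = 218.1604
P₀ = 8.4971/(1+0.12)^1 + 10.4335/(1+0.12)^2 + 12.8114/(1+0.12)^3 + 15.7311/(1+0.12)^4 + 19.3162/(1+0.12)^5 + 218.1604/(1+0.12)^5 = 169.7710

$169.77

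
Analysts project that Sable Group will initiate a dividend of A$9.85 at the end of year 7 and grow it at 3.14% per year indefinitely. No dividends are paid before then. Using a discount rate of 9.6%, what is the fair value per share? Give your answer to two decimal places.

A$87.97

Deferred-dividend DDM. At t=6 the remaining stream is a growing perpetuity with first payment D_7 = 9.85.
V_6 = D_7/(r−g) = 9.85/(0.096−0.0314) = 152.4768
P₀ = V_6/(1+r)^6 = 152.4768/(1+0.096)^6 = 87.9712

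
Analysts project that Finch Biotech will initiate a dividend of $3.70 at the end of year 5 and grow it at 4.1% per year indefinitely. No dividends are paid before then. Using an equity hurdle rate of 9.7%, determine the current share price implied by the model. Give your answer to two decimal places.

Deferred-dividend DDM. At t=4 the remaining stream is a growing perpetuity with first payment D_5 = 3.70.
V_4 = D_5/(r−g) = 3.70/(0.097−0.041) = 66.0714
P₀ = V_4/(1+r)^4 = 66.0714/(1+0.097)^4 = 45.6234

$45.62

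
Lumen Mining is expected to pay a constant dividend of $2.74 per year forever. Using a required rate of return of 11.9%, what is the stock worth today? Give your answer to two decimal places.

Zero-growth DDM (perpetuity): P₀ = D/r = 2.74 / 0.119 = 23.0252

$23.03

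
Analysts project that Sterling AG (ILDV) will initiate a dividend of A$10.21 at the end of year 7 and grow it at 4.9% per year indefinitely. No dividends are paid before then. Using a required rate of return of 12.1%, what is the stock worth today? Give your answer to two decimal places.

Deferred-dividend DDM. At t=6 the remaining stream is a growing perpetuity with first payment D_7 = 10.21.
V_6 = D_7/(r−g) = 10.21/(0.121−0.049) = 141.8056
P₀ = V_6/(1+r)^6 = 141.8056/(1+0.121)^6 = 71.4594

A$71.46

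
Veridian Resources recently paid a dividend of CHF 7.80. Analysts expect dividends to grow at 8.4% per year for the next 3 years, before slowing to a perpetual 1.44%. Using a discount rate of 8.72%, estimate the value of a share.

Two-stage DDM. Project D₁…D_3 at 0.084, terminal growth 0.0144, discount at r = 0.0872.
D_1 = 8.4552
D_2 = 9.1654
D_3 = 9.9353
Terminal value at t=3: TV = D_4/(r−g) = 10.0784/(0.0872−0.0144) = 138.4396
P₀ = 8.4552/(1+0.0872)^1 + 9.1654/(1+0.0872)^2 + 9.9353/(1+0.0872)^3 + 138.4396/(1+0.0872)^3 = 130.9914

CHF 130.99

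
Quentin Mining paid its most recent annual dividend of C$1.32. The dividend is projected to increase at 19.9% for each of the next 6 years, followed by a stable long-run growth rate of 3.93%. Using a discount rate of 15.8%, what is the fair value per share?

C$23.20

Two-stage DDM. Project D₁…D_6 at 0.199, terminal growth 0.0393, discount at r = 0.158.
D_1 = 1.5827
D_2 = 1.8976
D_3 = 2.2753
D_4 = 2.7280
D_5 = 3.2709
D_6 = 3.9218
Terminal value at t=6: TV = D_7/(r−g) = 4.0760/(0.158−0.0393) = 34.3383
P₀ = 1.5827/(1+0.158)^1 + 1.8976/(1+0.158)^2 + 2.2753/(1+0.158)^3 + 2.7280/(1+0.158)^4 + 3.2709/(1+0.158)^5 + 3.9218/(1+0.158)^6 + 34.3383/(1+0.158)^6 = 23.2020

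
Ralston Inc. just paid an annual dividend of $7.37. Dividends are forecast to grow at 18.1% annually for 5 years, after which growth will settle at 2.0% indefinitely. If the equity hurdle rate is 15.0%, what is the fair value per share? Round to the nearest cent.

Two-stage DDM. Project D₁…D_5 at 0.181, terminal growth 0.02, discount at r = 0.15.
D_1 = 8.7040
D_2 = 10.2794
D_3 = 12.1400
D_4 = 14.3373
D_5 = 16.9323
Terminal value at t=5: TV = D_6/(r−g) = 17.2710/(0.15−0.02) = 132.8537
P₀ = 8.7040/(1+0.15)^1 + 10.2794/(1+0.15)^2 + 12.1400/(1+0.15)^3 + 14.3373/(1+0.15)^4 + 16.9323/(1+0.15)^5 + 132.8537/(1+0.15)^5 = 105.9911

$105.99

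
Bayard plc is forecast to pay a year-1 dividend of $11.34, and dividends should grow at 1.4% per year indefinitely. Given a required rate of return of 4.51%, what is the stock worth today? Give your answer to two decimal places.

$364.63

Gordon growth model: P₀ = D₁/(r − g), with D₁ = 11.34 given directly.
P₀ = 11.3400 / (0.0451 − 0.014) = 11.3400 / 0.0311 = 364.6302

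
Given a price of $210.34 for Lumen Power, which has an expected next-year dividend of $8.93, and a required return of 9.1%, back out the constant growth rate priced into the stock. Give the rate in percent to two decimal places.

From P₀ = D₁/(r − g), the implied growth is g = r − D₁/P₀.
g = 0.091 − 8.93/210.34 = 0.091 − 0.04246 = 0.04854

4.85%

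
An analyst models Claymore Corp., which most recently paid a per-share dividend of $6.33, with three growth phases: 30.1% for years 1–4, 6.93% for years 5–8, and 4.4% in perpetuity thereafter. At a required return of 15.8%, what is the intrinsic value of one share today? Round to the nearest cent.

Three-stage DDM. Project D₁…D_8; terminal Gordon value at t=8 with g = 0.044; discount at r = 0.158.
D_1 = 8.2353
D_2 = 10.7142
D_3 = 13.9391
D_4 = 18.1348
D_5 = 19.3915
D_6 = 20.7354
D_7 = 22.1723
D_8 = 23.7089
TV_8 = 24.7521/(0.158−0.044) = 217.1235
P₀ = Σ Dₜ/(1+r)ᵗ + TV_8/(1+r)^8 = 134.4968

$134.50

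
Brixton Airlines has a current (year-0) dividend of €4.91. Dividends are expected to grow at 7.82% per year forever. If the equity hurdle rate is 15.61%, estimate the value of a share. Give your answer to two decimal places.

Gordon growth model: P₀ = D₁/(r − g). D₁ = 4.91 × (1 + 0.0782) = 5.2940.
P₀ = 5.2940 / (0.1561 − 0.0782) = 5.2940 / 0.0779 = 67.9584

€67.96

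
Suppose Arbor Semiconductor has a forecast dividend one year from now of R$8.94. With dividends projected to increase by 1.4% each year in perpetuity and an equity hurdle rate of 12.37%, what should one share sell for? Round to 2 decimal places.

R$81.49

Gordon growth model: P₀ = D₁/(r − g), with D₁ = 8.94 given directly.
P₀ = 8.9400 / (0.1237 − 0.014) = 8.9400 / 0.1097 = 81.4950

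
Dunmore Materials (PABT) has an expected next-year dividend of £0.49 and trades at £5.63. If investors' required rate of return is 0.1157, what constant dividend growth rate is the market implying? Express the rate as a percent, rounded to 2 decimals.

2.87%

From P₀ = D₁/(r − g), the implied growth is g = r − D₁/P₀.
g = 0.1157 − 0.49/5.63 = 0.1157 − 0.08703 = 0.02867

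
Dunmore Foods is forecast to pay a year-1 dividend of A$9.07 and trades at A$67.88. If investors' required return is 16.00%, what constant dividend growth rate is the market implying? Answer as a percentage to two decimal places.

2.64%

From P₀ = D₁/(r − g), the implied growth is g = r − D₁/P₀.
g = 0.16 − 9.07/67.88 = 0.16 − 0.13362 = 0.02638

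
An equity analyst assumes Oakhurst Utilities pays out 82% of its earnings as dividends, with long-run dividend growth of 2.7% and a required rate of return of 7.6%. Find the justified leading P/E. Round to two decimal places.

Justified leading P/E = b/(r−g) = 0.82/(0.076−0.027) = 16.7347

16.73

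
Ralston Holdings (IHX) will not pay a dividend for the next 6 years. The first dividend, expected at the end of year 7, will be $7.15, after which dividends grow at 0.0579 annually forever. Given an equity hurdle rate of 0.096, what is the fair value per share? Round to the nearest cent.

$108.27

Deferred-dividend DDM. At t=6 the remaining stream is a growing perpetuity with first payment D_7 = 7.15.
V_6 = D_7/(r−g) = 7.15/(0.096−0.0579) = 187.6640
P₀ = V_6/(1+r)^6 = 187.6640/(1+0.096)^6 = 108.2724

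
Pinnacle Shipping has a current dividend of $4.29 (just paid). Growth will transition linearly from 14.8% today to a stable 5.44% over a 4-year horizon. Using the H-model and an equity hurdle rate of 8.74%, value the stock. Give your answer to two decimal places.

H-model: P₀ = D₀[(1+g_L) + H(g_S−g_L)]/(r−g_L), with H = 4/2 = 2.
P₀ = 4.29 × [(1+0.0544) + 2×(0.148−0.0544)] / (0.0874−0.0544)
   = 4.29 × 1.2416 / 0.033 = 161.4080

$161.41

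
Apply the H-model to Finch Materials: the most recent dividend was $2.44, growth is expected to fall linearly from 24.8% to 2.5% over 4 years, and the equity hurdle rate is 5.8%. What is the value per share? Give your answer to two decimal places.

H-model: P₀ = D₀[(1+g_L) + H(g_S−g_L)]/(r−g_L), with H = 4/2 = 2.
P₀ = 2.44 × [(1+0.025) + 2×(0.248−0.025)] / (0.058−0.025)
   = 2.44 × 1.4710 / 0.033 = 108.7648

$108.76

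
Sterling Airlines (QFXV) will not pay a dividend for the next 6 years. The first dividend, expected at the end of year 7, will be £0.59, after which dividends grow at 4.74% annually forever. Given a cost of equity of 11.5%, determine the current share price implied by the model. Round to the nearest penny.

£4.54

Deferred-dividend DDM. At t=6 the remaining stream is a growing perpetuity with first payment D_7 = 0.59.
V_6 = D_7/(r−g) = 0.59/(0.115−0.0474) = 8.7278
P₀ = V_6/(1+r)^6 = 8.7278/(1+0.115)^6 = 4.5421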